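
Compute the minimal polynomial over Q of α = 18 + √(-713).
m_α(x) = x^2 - 36x + 1037

From α - 18 = √(-713), squaring gives (α - 18)^2 = -713, i.e. α^2 - 36α + 324 = -713, so α^2 - 36α + 1037 = 0. The discriminant of x^2 - 36x + 1037 is (-36)^2 - 4·(1037) = 1296 - 4148 = -2852, and 4·(-713) is not a perfect square in Q since -713 is squarefree and ≠ 1. Hence x^2 - 36x + 1037 is irreducible over Q and is the minimal polynomial of α.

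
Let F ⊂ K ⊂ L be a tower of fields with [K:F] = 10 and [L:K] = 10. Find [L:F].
[L:F] = 100

The tower law says that for any tower of field extensions F ⊂ K ⊂ L with finite degrees, [L:F] = [L:K] · [K:F]. Here this gives [L:F] = 10 · 10 = 100.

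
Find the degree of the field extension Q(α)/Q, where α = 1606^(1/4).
[Q(α):Q] = 4

α is a root of x^4 - 1606. By Eisenstein's criterion at the prime p = 2 (which divides the constant term 1606 but p^2 = 4 does not, since 1606 is squarefree), x^4 - 1606 is irreducible over Q. Hence [Q(α):Q] = 4.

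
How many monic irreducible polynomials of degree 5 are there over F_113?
There are 3684870336 monic irreducible polynomials of degree 5 over F_113

Each element of F_{113^5} that lies in no proper subfield is a root of exactly one monic irreducible of degree 5 over F_113, and each such polynomial has 5 distinct roots in F_{113^5}. By Möbius inversion the count is N_113(5) = (1/5) Σ_{d|5} μ(5/d) · 113^d = (1/5)(μ(5)·113^1 + μ(1)·113^5) = 18424351680/5 = 3684870336.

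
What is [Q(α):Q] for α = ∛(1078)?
[Q(α):Q] = 3

The minimal polynomial of α is x^3 - 1078, irreducible over Q since 1078 is not a perfect cube (so x^3 - 1078 has no rational root). Hence [Q(α):Q] = deg(m_α) = 3.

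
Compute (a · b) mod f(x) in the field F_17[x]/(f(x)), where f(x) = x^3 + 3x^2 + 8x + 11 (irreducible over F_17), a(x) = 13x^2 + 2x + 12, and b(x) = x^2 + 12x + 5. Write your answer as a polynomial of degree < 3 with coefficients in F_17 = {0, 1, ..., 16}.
a · b ≡ 14x^2 + 11x + 9 (mod f(x))

Multiply in F_17[x]: a(x)·b(x) = (13x^2 + 2x + 12)·(x^2 + 12x + 5) = 13x^4 + 5x^3 + 16x^2 + x + 9. This has degree ≥ 3, so divide by f(x) over F_17: 13x^4 + 5x^3 + 16x^2 + x + 9 = (13x)·(x^3 + 3x^2 + 8x + 11) + (14x^2 + 11x + 9). Hence a·b ≡ 14x^2 + 11x + 9 (mod f). (F_17[x]/(f) is a field with 17^3 = 4913 elements since f is irreducible of degree 3.)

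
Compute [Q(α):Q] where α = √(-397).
[Q(α):Q] = 2

[Q(α):Q] equals the degree of the minimal polynomial of α. Here α^2 = -397 and x^2 + 397 is irreducible (d = -397 is squarefree, ≠ 1, hence not a square), so deg(m_α) = 2. Thus [Q(α):Q] = 2.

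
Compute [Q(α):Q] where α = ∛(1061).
[Q(α):Q] = 3

The minimal polynomial of α is x^3 - 1061, irreducible over Q since 1061 is not a perfect cube (so x^3 - 1061 has no rational root). Hence [Q(α):Q] = deg(m_α) = 3.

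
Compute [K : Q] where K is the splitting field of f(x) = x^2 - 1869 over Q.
[K : Q] = 2

f(x) = x^2 - 1869 factors as (x - √1869)(x + √1869). The splitting field is K = Q(√1869). Since 1869 is squarefree and > 1, it is not a perfect square, so x^2 - 1869 is irreducible over Q and [Q(√1869) : Q] = 2. Hence [K : Q] = 2.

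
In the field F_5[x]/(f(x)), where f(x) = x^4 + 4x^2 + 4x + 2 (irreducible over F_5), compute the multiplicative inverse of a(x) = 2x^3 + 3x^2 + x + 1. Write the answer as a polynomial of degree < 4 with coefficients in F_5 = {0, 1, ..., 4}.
a(x)^(-1) ≡ 4x^3 + 3x^2 + x + 2 (mod f(x))

Since f is irreducible over F_5, F_5[x]/(f) is a field and a(x) ≠ 0 has an inverse. Apply the extended Euclidean algorithm to f(x) and a(x) in F_5[x]: f(x) = (3x + 3)·a(x) + (2x^2 + 3x + 4);  a(x) = (x)·(2x^2 + 3x + 4) + (2x + 1);  (2x^2 + 3x + 4) = (x + 1)·(2x + 1) + (3). The last nonzero remainder is the constant 3 = gcd(f, a) in F_5. Back-substituting through the division chain expresses 3 = s(x)·a(x) + t(x)·f(x) with s(x) ≡ 2x^3 + 4x^2 + 3x + 1 (mod f), so (2x^3 + 4x^2 + 3x + 1)·a(x) ≡ 3 (mod f). Multiplying by 3^(-1) ≡ 2 in F_5 gives a(x)^(-1) ≡ 2·(2x^3 + 4x^2 + 3x + 1) ≡ 4x^3 + 3x^2 + x + 2 (mod f). Check: (2x^3 + 3x^2 + x + 1)·(4x^3 + 3x^2 + x + 2) = 3x^6 + 3x^5 + 4x^3 + 3x + 2 ≡ 1 (mod x^4 + 4x^2 + 4x + 2).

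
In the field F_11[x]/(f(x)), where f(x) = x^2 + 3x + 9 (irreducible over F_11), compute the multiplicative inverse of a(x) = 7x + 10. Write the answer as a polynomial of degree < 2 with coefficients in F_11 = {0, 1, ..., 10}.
a(x)^(-1) ≡ 4x (mod f(x))

Since f is irreducible over F_11, F_11[x]/(f) is a field and a(x) ≠ 0 has an inverse. Apply the extended Euclidean algorithm to f(x) and a(x) in F_11[x]: f(x) = (8x)·a(x) + (9). The last nonzero remainder is the constant 9 = gcd(f, a) in F_11. Back-substituting through the division chain expresses 9 = s(x)·a(x) + t(x)·f(x) with s(x) ≡ 3x (mod f), so (3x)·a(x) ≡ 9 (mod f). Multiplying by 9^(-1) ≡ 5 in F_11 gives a(x)^(-1) ≡ 5·(3x) ≡ 4x (mod f). Check: (7x + 10)·(4x) = 6x^2 + 7x ≡ 1 (mod x^2 + 3x + 9).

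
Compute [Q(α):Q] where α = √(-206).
[Q(α):Q] = 2

[Q(α):Q] equals the degree of the minimal polynomial of α. Here α^2 = -206 and x^2 + 206 is irreducible (d = -206 is squarefree, ≠ 1, hence not a square), so deg(m_α) = 2. Thus [Q(α):Q] = 2.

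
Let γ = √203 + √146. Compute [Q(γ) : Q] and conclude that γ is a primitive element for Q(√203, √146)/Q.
[Q(γ) : Q] = 4 (equivalently, Q(γ) = Q(√203, √146))

Obviously Q(γ) ⊆ Q(√203, √146), and [Q(√203, √146):Q] = 4 (since 203, 146 are distinct squarefree integers > 1 with 29638 not a perfect square). To show equality we compute the minimal polynomial of γ. From γ = √203 + √146: γ^2 = 203 + 2√(29638) + 146 = 349 + 2√(29638), so γ^2 - 349 = 2√(29638); squaring, (γ^2 - 349)^2 = 4·29638, i.e. γ^4 - 698γ^2 + 121801 - 118552 = 0, i.e. γ^4 - 698γ^2 + 3249 = 0. So γ is a root of x^4 - 698x^2 + 3249. This polynomial is irreducible over Q: it has no rational root (each ±√203 ± √146 is irrational), and any factorization into two quadratics over Q would force √(29638) ∈ Q (pairing opposite roots) or √203, √146 ∈ Q (other pairings), all impossible. Hence [Q(γ):Q] = 4 = [Q(√203, √146):Q], so Q(γ) = Q(√203, √146).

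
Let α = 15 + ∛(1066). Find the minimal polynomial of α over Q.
m_α(x) = x^3 - 45x^2 + 675x - 4441

Set β = α - 15 = ∛(1066), so β^3 = 1066. Then (α - 15)^3 - 1066 = 0, i.e. α is a root of g(x) = (x - 15)^3 - 1066 = x^3 - 45x^2 + 675x - 4441. Since g(x) = h(x - 15) where h(x) = x^3 - 1066, and h is irreducible over Q (because 1066 is not a perfect cube, so h has no rational root, and a monic cubic with no rational root is irreducible), g is also irreducible (irreducibility is preserved under the substitution x → x - 15). Hence m_α(x) = x^3 - 45x^2 + 675x - 4441.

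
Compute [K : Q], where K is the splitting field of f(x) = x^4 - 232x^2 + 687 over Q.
[K : Q] = 4

Solving the quadratic in x^2: x^2 = (232 ± √(232^2 - 4·687))/2 = (232 ± √51076)/2 = (232 ± 226)/2, giving x^2 = 3 or x^2 = 229. So f(x) = (x^2 - 3)(x^2 - 229) and the roots of f are ±√3, ±√229. Hence the splitting field is K = Q(√3, √229). Since 3 and 229 are distinct squarefree integers > 1, their product 687 is not a perfect square, so √229 ∉ Q(√3). By the tower law [K:Q] = [Q(√3,√229):Q(√3)] · [Q(√3):Q] = 2 · 2 = 4.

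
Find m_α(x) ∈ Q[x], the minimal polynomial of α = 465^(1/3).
m_α(x) = x^3 - 465

α satisfies α^3 = 465, so x^3 - 465 annihilates α. By the rational root test, a rational root p/q (in lowest terms) of x^3 - 465 would satisfy p^3 = 465 q^3, forcing q = 1 and p^3 = 465; but 465 is not a perfect cube, contradiction. A monic cubic over Q with no rational root is irreducible (any nontrivial factorization would include a linear factor). Hence x^3 - 465 is the minimal polynomial of α, and in particular [Q(α):Q] = 3.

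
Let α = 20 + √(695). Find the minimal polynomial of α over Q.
m_α(x) = x^2 - 40x - 295

From α - 20 = √(695), squaring gives (α - 20)^2 = 695, i.e. α^2 - 40α + 400 = 695, so α^2 - 40α - 295 = 0. The discriminant of x^2 - 40x - 295 is (-40)^2 - 4·(-295) = 1600 + 1180 = 2780, and 4·(695) is not a perfect square in Q since 695 is squarefree and ≠ 1. Hence x^2 - 40x - 295 is irreducible over Q and is the minimal polynomial of α.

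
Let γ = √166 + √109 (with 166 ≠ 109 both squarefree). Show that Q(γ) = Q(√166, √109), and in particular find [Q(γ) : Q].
[Q(γ) : Q] = 4 (equivalently, Q(γ) = Q(√166, √109))

Obviously Q(γ) ⊆ Q(√166, √109), and [Q(√166, √109):Q] = 4 (since 166, 109 are distinct squarefree integers > 1 with 18094 not a perfect square). To show equality we compute the minimal polynomial of γ. From γ = √166 + √109: γ^2 = 166 + 2√(18094) + 109 = 275 + 2√(18094), so γ^2 - 275 = 2√(18094); squaring, (γ^2 - 275)^2 = 4·18094, i.e. γ^4 - 550γ^2 + 75625 - 72376 = 0, i.e. γ^4 - 550γ^2 + 3249 = 0. So γ is a root of x^4 - 550x^2 + 3249. This polynomial is irreducible over Q: it has no rational root (each ±√166 ± √109 is irrational), and any factorization into two quadratics over Q would force √(18094) ∈ Q (pairing opposite roots) or √166, √109 ∈ Q (other pairings), all impossible. Hence [Q(γ):Q] = 4 = [Q(√166, √109):Q], so Q(γ) = Q(√166, √109).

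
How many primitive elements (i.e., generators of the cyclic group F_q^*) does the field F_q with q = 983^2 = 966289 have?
There are φ(966288) = 313600 primitive elements

F_q^* is cyclic of order q - 1 = 966288. A cyclic group of order m has exactly φ(m) generators. Here m = 966288 = 2^4 · 3 · 41 · 491, so the number of primitive elements is φ(966288) = 313600.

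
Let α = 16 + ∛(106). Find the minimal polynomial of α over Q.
m_α(x) = x^3 - 48x^2 + 768x - 4202

Set β = α - 16 = ∛(106), so β^3 = 106. Then (α - 16)^3 - 106 = 0, i.e. α is a root of g(x) = (x - 16)^3 - 106 = x^3 - 48x^2 + 768x - 4202. Since g(x) = h(x - 16) where h(x) = x^3 - 106, and h is irreducible over Q (because 106 is not a perfect cube, so h has no rational root, and a monic cubic with no rational root is irreducible), g is also irreducible (irreducibility is preserved under the substitution x → x - 16). Hence m_α(x) = x^3 - 48x^2 + 768x - 4202.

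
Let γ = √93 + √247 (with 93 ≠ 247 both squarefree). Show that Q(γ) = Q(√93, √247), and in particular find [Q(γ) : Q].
[Q(γ) : Q] = 4 (equivalently, Q(γ) = Q(√93, √247))

Obviously Q(γ) ⊆ Q(√93, √247), and [Q(√93, √247):Q] = 4 (since 93, 247 are distinct squarefree integers > 1 with 22971 not a perfect square). To show equality we compute the minimal polynomial of γ. From γ = √93 + √247: γ^2 = 93 + 2√(22971) + 247 = 340 + 2√(22971), so γ^2 - 340 = 2√(22971); squaring, (γ^2 - 340)^2 = 4·22971, i.e. γ^4 - 680γ^2 + 115600 - 91884 = 0, i.e. γ^4 - 680γ^2 + 23716 = 0. So γ is a root of x^4 - 680x^2 + 23716. This polynomial is irreducible over Q: it has no rational root (each ±√93 ± √247 is irrational), and any factorization into two quadratics over Q would force √(22971) ∈ Q (pairing opposite roots) or √93, √247 ∈ Q (other pairings), all impossible. Hence [Q(γ):Q] = 4 = [Q(√93, √247):Q], so Q(γ) = Q(√93, √247).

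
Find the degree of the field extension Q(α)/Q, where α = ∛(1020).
[Q(α):Q] = 3

The minimal polynomial of α is x^3 - 1020, irreducible over Q since 1020 is not a perfect cube (so x^3 - 1020 has no rational root). Hence [Q(α):Q] = deg(m_α) = 3.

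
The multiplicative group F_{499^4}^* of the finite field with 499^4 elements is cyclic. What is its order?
|F_{499^4}^*| = 62001498000

F_{499^4} has 499^4 = 62001498001 elements; its multiplicative group consists of all nonzero elements, so |F_{499^4}^*| = 62001498001 - 1 = 62001498000. (It is cyclic since any finite subgroup of the multiplicative group of a field is cyclic.)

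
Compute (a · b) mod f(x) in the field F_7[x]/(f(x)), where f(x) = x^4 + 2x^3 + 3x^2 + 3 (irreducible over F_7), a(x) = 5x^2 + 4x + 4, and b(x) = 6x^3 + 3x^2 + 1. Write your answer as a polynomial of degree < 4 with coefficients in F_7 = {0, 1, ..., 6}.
a · b ≡ 2x^3 + 3x^2 + 5x + 4 (mod f(x))

Multiply in F_7[x]: a(x)·b(x) = (5x^2 + 4x + 4)·(6x^3 + 3x^2 + 1) = 2x^5 + 4x^4 + x^3 + 3x^2 + 4x + 4. This has degree ≥ 4, so divide by f(x) over F_7: 2x^5 + 4x^4 + x^3 + 3x^2 + 4x + 4 = (2x)·(x^4 + 2x^3 + 3x^2 + 3) + (2x^3 + 3x^2 + 5x + 4). Hence a·b ≡ 2x^3 + 3x^2 + 5x + 4 (mod f). (F_7[x]/(f) is a field with 7^4 = 2401 elements since f is irreducible of degree 4.)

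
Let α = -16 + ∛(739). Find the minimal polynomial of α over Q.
m_α(x) = x^3 + 48x^2 + 768x + 3357

Set β = α + 16 = ∛(739), so β^3 = 739. Then (α + 16)^3 - 739 = 0, i.e. α is a root of g(x) = (x + 16)^3 - 739 = x^3 + 48x^2 + 768x + 3357. Since g(x) = h(x + 16) where h(x) = x^3 - 739, and h is irreducible over Q (because 739 is not a perfect cube, so h has no rational root, and a monic cubic with no rational root is irreducible), g is also irreducible (irreducibility is preserved under the substitution x → x + 16). Hence m_α(x) = x^3 + 48x^2 + 768x + 3357.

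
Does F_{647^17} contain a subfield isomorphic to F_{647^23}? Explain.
No: F_{647^23} is not a subfield of F_{647^17}

F_{p^m} embeds in F_{p^n} iff m | n. Here 23 ∤ 17 (since 17 = 0·23 + 17 with remainder 17 ≠ 0), so F_{647^23} is not a subfield of F_{647^17}. Equivalently: if it were, the tower law would give 23 = [F_{647^23}:F_647] dividing [F_{647^17}:F_647] = 17, contradiction.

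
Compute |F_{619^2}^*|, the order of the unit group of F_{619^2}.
|F_{619^2}^*| = 383160

F_{619^2} has 619^2 = 383161 elements; its multiplicative group consists of all nonzero elements, so |F_{619^2}^*| = 383161 - 1 = 383160. (It is cyclic since any finite subgroup of the multiplicative group of a field is cyclic.)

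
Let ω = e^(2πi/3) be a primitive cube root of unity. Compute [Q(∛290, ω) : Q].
[Q(∛290, ω) : Q] = 6

[Q(∛290):Q] = 3 (min poly x^3 - 290, irreducible since 290 is not a perfect cube). [Q(ω):Q] = 2 (min poly x^2 + x + 1). Since Q(∛290) ⊂ R and ω ∉ R, we have ω ∉ Q(∛290), so x^2 + x + 1 remains irreducible over Q(∛290) and [Q(∛290, ω) : Q(∛290)] = 2. By the tower law, [Q(∛290, ω) : Q] = 3 · 2 = 6. (In fact Q(∛290, ω) is the splitting field of x^3 - 290 over Q.)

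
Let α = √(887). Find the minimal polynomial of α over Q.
m_α(x) = x^2 - 887

α satisfies α^2 - 887 = 0, so x^2 - 887 annihilates α. Since d = 887 is squarefree and ≠ 1, it is not a perfect square in Q, so x^2 - 887 has no rational root and is therefore irreducible over Q (a degree-2 polynomial over a field is irreducible iff it has no root). Hence m_α(x) = x^2 - 887.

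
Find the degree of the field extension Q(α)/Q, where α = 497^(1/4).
[Q(α):Q] = 4

α is a root of x^4 - 497. By Eisenstein's criterion at the prime p = 7 (which divides the constant term 497 but p^2 = 49 does not, since 497 is squarefree), x^4 - 497 is irreducible over Q. Hence [Q(α):Q] = 4.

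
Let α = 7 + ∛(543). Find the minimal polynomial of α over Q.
m_α(x) = x^3 - 21x^2 + 147x - 886

Set β = α - 7 = ∛(543), so β^3 = 543. Then (α - 7)^3 - 543 = 0, i.e. α is a root of g(x) = (x - 7)^3 - 543 = x^3 - 21x^2 + 147x - 886. Since g(x) = h(x - 7) where h(x) = x^3 - 543, and h is irreducible over Q (because 543 is not a perfect cube, so h has no rational root, and a monic cubic with no rational root is irreducible), g is also irreducible (irreducibility is preserved under the substitution x → x - 7). Hence m_α(x) = x^3 - 21x^2 + 147x - 886.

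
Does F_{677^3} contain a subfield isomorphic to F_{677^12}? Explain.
No: F_{677^12} is not a subfield of F_{677^3}

F_{p^m} embeds in F_{p^n} iff m | n. Here 12 ∤ 3 (since 3 = 0·12 + 3 with remainder 3 ≠ 0), so F_{677^12} is not a subfield of F_{677^3}. Equivalently: if it were, the tower law would give 12 = [F_{677^12}:F_677] dividing [F_{677^3}:F_677] = 3, contradiction.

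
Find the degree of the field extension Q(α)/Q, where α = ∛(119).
[Q(α):Q] = 3

The minimal polynomial of α is x^3 - 119, irreducible over Q since 119 is not a perfect cube (so x^3 - 119 has no rational root). Hence [Q(α):Q] = deg(m_α) = 3.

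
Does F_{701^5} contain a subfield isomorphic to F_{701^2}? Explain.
No: F_{701^2} is not a subfield of F_{701^5}

F_{p^m} embeds in F_{p^n} iff m | n. Here 2 ∤ 5 (since 5 = 2·2 + 1 with remainder 1 ≠ 0), so F_{701^2} is not a subfield of F_{701^5}. Equivalently: if it were, the tower law would give 2 = [F_{701^2}:F_701] dividing [F_{701^5}:F_701] = 5, contradiction.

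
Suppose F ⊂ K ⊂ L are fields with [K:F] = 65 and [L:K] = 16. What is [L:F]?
[L:F] = 1040

The tower law says that for any tower of field extensions F ⊂ K ⊂ L with finite degrees, [L:F] = [L:K] · [K:F]. Here this gives [L:F] = 16 · 65 = 1040.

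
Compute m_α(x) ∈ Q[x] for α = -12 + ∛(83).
m_α(x) = x^3 + 36x^2 + 432x + 1645

Set β = α + 12 = ∛(83), so β^3 = 83. Then (α + 12)^3 - 83 = 0, i.e. α is a root of g(x) = (x + 12)^3 - 83 = x^3 + 36x^2 + 432x + 1645. Since g(x) = h(x + 12) where h(x) = x^3 - 83, and h is irreducible over Q (because 83 is not a perfect cube, so h has no rational root, and a monic cubic with no rational root is irreducible), g is also irreducible (irreducibility is preserved under the substitution x → x + 12). Hence m_α(x) = x^3 + 36x^2 + 432x + 1645.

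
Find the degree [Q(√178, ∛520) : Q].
[Q(√178, ∛520) : Q] = 6

Let L = Q(√178, ∛520). Since Q(√178) ⊂ L and [Q(√178):Q] = 2, the tower law gives 2 | [L:Q]. Likewise Q(∛520) ⊂ L with [Q(∛520):Q] = 3 (because 520 is not a perfect cube), so 3 | [L:Q]. As gcd(2,3) = 1, [L:Q] is divisible by 6. Conversely L is generated over Q by √178 and ∛520, so [L:Q] ≤ 2·3 = 6. Therefore [Q(√178, ∛520) : Q] = 6.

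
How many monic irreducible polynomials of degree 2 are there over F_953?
There are 453628 monic irreducible polynomials of degree 2 over F_953

Each element of F_{953^2} that lies in no proper subfield is a root of exactly one monic irreducible of degree 2 over F_953, and each such polynomial has 2 distinct roots in F_{953^2}. By Möbius inversion the count is N_953(2) = (1/2) Σ_{d|2} μ(2/d) · 953^d = (1/2)(μ(2)·953^1 + μ(1)·953^2) = 907256/2 = 453628.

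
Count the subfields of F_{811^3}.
F_{811^3} has 2 subfields

The subfields of F_{p^n} are exactly the fields F_{p^d} for d | n (each is the fixed field of the unique index-d subgroup of Gal(F_{p^n}/F_p) ≅ Z/nZ). The divisors of n = 3 are {1, 3}, giving 2 subfields: F_{811^1}, F_{811^3}.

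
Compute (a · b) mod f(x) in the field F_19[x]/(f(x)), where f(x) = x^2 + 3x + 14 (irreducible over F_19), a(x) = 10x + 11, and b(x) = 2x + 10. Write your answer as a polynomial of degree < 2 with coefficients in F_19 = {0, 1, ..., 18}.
a · b ≡ 5x + 1 (mod f(x))

Multiply in F_19[x]: a(x)·b(x) = (10x + 11)·(2x + 10) = x^2 + 8x + 15. This has degree ≥ 2, so divide by f(x) over F_19: x^2 + 8x + 15 = (1)·(x^2 + 3x + 14) + (5x + 1). Hence a·b ≡ 5x + 1 (mod f). (F_19[x]/(f) is a field with 19^2 = 361 elements since f is irreducible of degree 2.)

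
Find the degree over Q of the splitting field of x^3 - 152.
[K : Q] = 6

The roots of x^3 - 152 are ∛152, ω∛152, ω^2∛152 where ω = e^(2πi/3) is a primitive cube root of unity, so K = Q(∛152, ω). Now [Q(∛152):Q] = 3 (since 152 is not a perfect cube, x^3 - 152 is irreducible) and [Q(ω):Q] = 2. Both 2 and 3 divide [K:Q], and [K:Q] ≤ 3·2 = 6, so [K:Q] = 6. (Equivalently: Q(∛152) ⊂ R but ω ∉ R, so [K : Q(∛152)] = 2.)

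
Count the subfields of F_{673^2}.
F_{673^2} has 2 subfields

The subfields of F_{p^n} are exactly the fields F_{p^d} for d | n (each is the fixed field of the unique index-d subgroup of Gal(F_{p^n}/F_p) ≅ Z/nZ). The divisors of n = 2 are {1, 2}, giving 2 subfields: F_{673^1}, F_{673^2}.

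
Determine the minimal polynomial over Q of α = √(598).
m_α(x) = x^2 - 598

α satisfies α^2 - 598 = 0, so x^2 - 598 annihilates α. Since d = 598 is squarefree and ≠ 1, it is not a perfect square in Q, so x^2 - 598 has no rational root and is therefore irreducible over Q (a degree-2 polynomial over a field is irreducible iff it has no root). Hence m_α(x) = x^2 - 598.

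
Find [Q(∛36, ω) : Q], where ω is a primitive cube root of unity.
[Q(∛36, ω) : Q] = 6

[Q(∛36):Q] = 3 (min poly x^3 - 36, irreducible since 36 is not a perfect cube). [Q(ω):Q] = 2 (min poly x^2 + x + 1). Since Q(∛36) ⊂ R and ω ∉ R, we have ω ∉ Q(∛36), so x^2 + x + 1 remains irreducible over Q(∛36) and [Q(∛36, ω) : Q(∛36)] = 2. By the tower law, [Q(∛36, ω) : Q] = 3 · 2 = 6. (In fact Q(∛36, ω) is the splitting field of x^3 - 36 over Q.)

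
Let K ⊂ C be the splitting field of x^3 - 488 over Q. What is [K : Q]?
[K : Q] = 6

The roots of x^3 - 488 are ∛488, ω∛488, ω^2∛488 where ω = e^(2πi/3) is a primitive cube root of unity, so K = Q(∛488, ω). Now [Q(∛488):Q] = 3 (since 488 is not a perfect cube, x^3 - 488 is irreducible) and [Q(ω):Q] = 2. Both 2 and 3 divide [K:Q], and [K:Q] ≤ 3·2 = 6, so [K:Q] = 6. (Equivalently: Q(∛488) ⊂ R but ω ∉ R, so [K : Q(∛488)] = 2.)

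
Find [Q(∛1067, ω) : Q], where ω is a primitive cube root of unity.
[Q(∛1067, ω) : Q] = 6

[Q(∛1067):Q] = 3 (min poly x^3 - 1067, irreducible since 1067 is not a perfect cube). [Q(ω):Q] = 2 (min poly x^2 + x + 1). Since Q(∛1067) ⊂ R and ω ∉ R, we have ω ∉ Q(∛1067), so x^2 + x + 1 remains irreducible over Q(∛1067) and [Q(∛1067, ω) : Q(∛1067)] = 2. By the tower law, [Q(∛1067, ω) : Q] = 3 · 2 = 6. (In fact Q(∛1067, ω) is the splitting field of x^3 - 1067 over Q.)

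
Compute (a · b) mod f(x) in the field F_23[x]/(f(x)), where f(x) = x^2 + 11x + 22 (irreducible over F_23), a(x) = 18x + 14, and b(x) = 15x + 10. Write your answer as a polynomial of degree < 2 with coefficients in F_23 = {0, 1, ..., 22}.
a · b ≡ 19x + 19 (mod f(x))

Multiply in F_23[x]: a(x)·b(x) = (18x + 14)·(15x + 10) = 17x^2 + 22x + 2. This has degree ≥ 2, so divide by f(x) over F_23: 17x^2 + 22x + 2 = (17)·(x^2 + 11x + 22) + (19x + 19). Hence a·b ≡ 19x + 19 (mod f). (F_23[x]/(f) is a field with 23^2 = 529 elements since f is irreducible of degree 2.)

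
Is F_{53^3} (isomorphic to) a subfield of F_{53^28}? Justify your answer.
No: F_{53^3} is not a subfield of F_{53^28}

F_{p^m} embeds in F_{p^n} iff m | n. Here 3 ∤ 28 (since 28 = 9·3 + 1 with remainder 1 ≠ 0), so F_{53^3} is not a subfield of F_{53^28}. Equivalently: if it were, the tower law would give 3 = [F_{53^3}:F_53] dividing [F_{53^28}:F_53] = 28, contradiction.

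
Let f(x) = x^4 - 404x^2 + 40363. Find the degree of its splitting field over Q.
[K : Q] = 4

Solving the quadratic in x^2: x^2 = (404 ± √(404^2 - 4·40363))/2 = (404 ± √1764)/2 = (404 ± 42)/2, giving x^2 = 223 or x^2 = 181. So f(x) = (x^2 - 223)(x^2 - 181) and the roots of f are ±√223, ±√181. Hence the splitting field is K = Q(√223, √181). Since 223 and 181 are distinct squarefree integers > 1, their product 40363 is not a perfect square, so √181 ∉ Q(√223). By the tower law [K:Q] = [Q(√223,√181):Q(√223)] · [Q(√223):Q] = 2 · 2 = 4.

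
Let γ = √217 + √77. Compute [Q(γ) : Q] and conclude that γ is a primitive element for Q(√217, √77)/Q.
[Q(γ) : Q] = 4 (equivalently, Q(γ) = Q(√217, √77))

Obviously Q(γ) ⊆ Q(√217, √77), and [Q(√217, √77):Q] = 4 (since 217, 77 are distinct squarefree integers > 1 with 16709 not a perfect square). To show equality we compute the minimal polynomial of γ. From γ = √217 + √77: γ^2 = 217 + 2√(16709) + 77 = 294 + 2√(16709), so γ^2 - 294 = 2√(16709); squaring, (γ^2 - 294)^2 = 4·16709, i.e. γ^4 - 588γ^2 + 86436 - 66836 = 0, i.e. γ^4 - 588γ^2 + 19600 = 0. So γ is a root of x^4 - 588x^2 + 19600. This polynomial is irreducible over Q: it has no rational root (each ±√217 ± √77 is irrational), and any factorization into two quadratics over Q would force √(16709) ∈ Q (pairing opposite roots) or √217, √77 ∈ Q (other pairings), all impossible. Hence [Q(γ):Q] = 4 = [Q(√217, √77):Q], so Q(γ) = Q(√217, √77).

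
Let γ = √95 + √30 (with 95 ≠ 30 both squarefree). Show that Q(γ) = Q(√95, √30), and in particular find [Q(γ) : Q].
[Q(γ) : Q] = 4 (equivalently, Q(γ) = Q(√95, √30))

Obviously Q(γ) ⊆ Q(√95, √30), and [Q(√95, √30):Q] = 4 (since 95, 30 are distinct squarefree integers > 1 with 2850 not a perfect square). To show equality we compute the minimal polynomial of γ. From γ = √95 + √30: γ^2 = 95 + 2√(2850) + 30 = 125 + 2√(2850), so γ^2 - 125 = 2√(2850); squaring, (γ^2 - 125)^2 = 4·2850, i.e. γ^4 - 250γ^2 + 15625 - 11400 = 0, i.e. γ^4 - 250γ^2 + 4225 = 0. So γ is a root of x^4 - 250x^2 + 4225. This polynomial is irreducible over Q: it has no rational root (each ±√95 ± √30 is irrational), and any factorization into two quadratics over Q would force √(2850) ∈ Q (pairing opposite roots) or √95, √30 ∈ Q (other pairings), all impossible. Hence [Q(γ):Q] = 4 = [Q(√95, √30):Q], so Q(γ) = Q(√95, √30).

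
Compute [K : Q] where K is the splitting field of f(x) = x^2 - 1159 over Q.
[K : Q] = 2

f(x) = x^2 - 1159 factors as (x - √1159)(x + √1159). The splitting field is K = Q(√1159). Since 1159 is squarefree and > 1, it is not a perfect square, so x^2 - 1159 is irreducible over Q and [Q(√1159) : Q] = 2. Hence [K : Q] = 2.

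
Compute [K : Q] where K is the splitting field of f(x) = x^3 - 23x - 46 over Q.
[K : Q] = 6

By the rational root test, any rational root of the monic integer polynomial f(x) = x^3 - 23x - 46 must be an integer dividing the constant term -46, i.e. one of ±{1, 2, 23, 46}. Evaluating: f(1) = -68, f(-1) = -24, f(2) = -84, f(-2) = -8, f(23) = 11592, f(-23) = -11684, f(46) = 96232, f(-46) = -96324; none is 0, so f has no rational root and is therefore irreducible over Q (a cubic with no linear factor over a field is irreducible). For an irreducible cubic, the Galois group is A_3 or S_3 according as the discriminant disc(f) = -4a^3 - 27b^2 = -4·(-23)^3 - 27·(-46)^2 = -8464 is or is not a square in Q. Here disc(f) = -8464 is not a perfect square in Q, so the Galois group of f over Q is not contained in A_3 and must be all of S_3. The splitting field has degree |S_3| = 6 over Q, so [K : Q] = 6.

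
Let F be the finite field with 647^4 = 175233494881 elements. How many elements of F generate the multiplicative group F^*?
There are φ(175233494880) = 40609382400 primitive elements

F_q^* is cyclic of order q - 1 = 175233494880. A cyclic group of order m has exactly φ(m) generators. Here m = 175233494880 = 2^5 · 3^4 · 5 · 17 · 19 · 41 · 1021, so the number of primitive elements is φ(175233494880) = 40609382400.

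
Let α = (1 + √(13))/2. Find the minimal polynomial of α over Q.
m_α(x) = x^2 - x - 3

From 2α - 1 = √(13), squaring gives (2α - 1)^2 = 13, i.e. 4α^2 - 4α + 1 = 13, so α^2 - α + (1 - 13)/4 = 0. Since 13 ≡ 1 (mod 4), (1 - 13)/4 = -3 ∈ Z. The polynomial x^2 - x - 3 has discriminant 1 - 4·(-3) = 13, which is not a perfect square in Q (d = 13 is squarefree and ≠ 1), so x^2 - x - 3 is irreducible over Q. It is the minimal polynomial of α.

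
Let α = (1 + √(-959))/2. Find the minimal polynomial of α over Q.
m_α(x) = x^2 - x + 240

From 2α - 1 = √(-959), squaring gives (2α - 1)^2 = -959, i.e. 4α^2 - 4α + 1 = -959, so α^2 - α + (1 + 959)/4 = 0. Since -959 ≡ 1 (mod 4), (1 + 959)/4 = 240 ∈ Z. The polynomial x^2 - x + 240 has discriminant 1 - 4·(240) = -959, which is not a perfect square in Q (d = -959 is squarefree and ≠ 1), so x^2 - x + 240 is irreducible over Q. It is the minimal polynomial of α.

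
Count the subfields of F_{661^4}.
F_{661^4} has 3 subfields

The subfields of F_{p^n} are exactly the fields F_{p^d} for d | n (each is the fixed field of the unique index-d subgroup of Gal(F_{p^n}/F_p) ≅ Z/nZ). The divisors of n = 4 are {1, 2, 4}, giving 3 subfields: F_{661^1}, F_{661^2}, F_{661^4}.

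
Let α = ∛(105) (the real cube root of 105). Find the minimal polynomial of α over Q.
m_α(x) = x^3 - 105

α satisfies α^3 = 105, so x^3 - 105 annihilates α. By the rational root test, a rational root p/q (in lowest terms) of x^3 - 105 would satisfy p^3 = 105 q^3, forcing q = 1 and p^3 = 105; but 105 is not a perfect cube, contradiction. A monic cubic over Q with no rational root is irreducible (any nontrivial factorization would include a linear factor). Hence x^3 - 105 is the minimal polynomial of α, and in particular [Q(α):Q] = 3.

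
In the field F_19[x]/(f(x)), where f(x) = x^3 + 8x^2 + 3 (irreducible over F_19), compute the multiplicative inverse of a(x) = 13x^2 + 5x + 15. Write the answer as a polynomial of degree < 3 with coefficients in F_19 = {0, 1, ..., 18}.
a(x)^(-1) ≡ x^2 + 16x + 13 (mod f(x))

Since f is irreducible over F_19, F_19[x]/(f) is a field and a(x) ≠ 0 has an inverse. Apply the extended Euclidean algorithm to f(x) and a(x) in F_19[x]: f(x) = (3x + 17)·a(x) + (3x + 14);  a(x) = (17x + 11)·(3x + 14) + (13). The last nonzero remainder is the constant 13 = gcd(f, a) in F_19. Back-substituting through the division chain expresses 13 = s(x)·a(x) + t(x)·f(x) with s(x) ≡ 13x^2 + 18x + 17 (mod f), so (13x^2 + 18x + 17)·a(x) ≡ 13 (mod f). Multiplying by 13^(-1) ≡ 3 in F_19 gives a(x)^(-1) ≡ 3·(13x^2 + 18x + 17) ≡ x^2 + 16x + 13 (mod f). Check: (13x^2 + 5x + 15)·(x^2 + 16x + 13) = 13x^4 + 4x^3 + 17x^2 + x + 5 ≡ 1 (mod x^3 + 8x^2 + 3).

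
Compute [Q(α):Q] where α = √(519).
[Q(α):Q] = 2

[Q(α):Q] equals the degree of the minimal polynomial of α. Here α^2 = 519 and x^2 - 519 is irreducible (d = 519 is squarefree, ≠ 1, hence not a square), so deg(m_α) = 2. Thus [Q(α):Q] = 2.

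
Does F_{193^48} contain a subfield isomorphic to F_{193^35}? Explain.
No: F_{193^35} is not a subfield of F_{193^48}

F_{p^m} embeds in F_{p^n} iff m | n. Here 35 ∤ 48 (since 48 = 1·35 + 13 with remainder 13 ≠ 0), so F_{193^35} is not a subfield of F_{193^48}. Equivalently: if it were, the tower law would give 35 = [F_{193^35}:F_193] dividing [F_{193^48}:F_193] = 48, contradiction.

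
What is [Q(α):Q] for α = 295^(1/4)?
[Q(α):Q] = 4

α is a root of x^4 - 295. By Eisenstein's criterion at the prime p = 5 (which divides the constant term 295 but p^2 = 25 does not, since 295 is squarefree), x^4 - 295 is irreducible over Q. Hence [Q(α):Q] = 4.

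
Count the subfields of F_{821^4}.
F_{821^4} has 3 subfields

The subfields of F_{p^n} are exactly the fields F_{p^d} for d | n (each is the fixed field of the unique index-d subgroup of Gal(F_{p^n}/F_p) ≅ Z/nZ). The divisors of n = 4 are {1, 2, 4}, giving 3 subfields: F_{821^1}, F_{821^2}, F_{821^4}.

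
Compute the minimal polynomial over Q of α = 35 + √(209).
m_α(x) = x^2 - 70x + 1016

From α - 35 = √(209), squaring gives (α - 35)^2 = 209, i.e. α^2 - 70α + 1225 = 209, so α^2 - 70α + 1016 = 0. The discriminant of x^2 - 70x + 1016 is (-70)^2 - 4·(1016) = 4900 - 4064 = 836, and 4·(209) is not a perfect square in Q since 209 is squarefree and ≠ 1. Hence x^2 - 70x + 1016 is irreducible over Q and is the minimal polynomial of α.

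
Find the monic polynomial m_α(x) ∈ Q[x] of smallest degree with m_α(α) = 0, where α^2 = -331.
m_α(x) = x^2 + 331

α satisfies α^2 + 331 = 0, so x^2 + 331 annihilates α. Since d = -331 is squarefree and ≠ 1, it is not a perfect square in Q, so x^2 + 331 has no rational root and is therefore irreducible over Q (a degree-2 polynomial over a field is irreducible iff it has no root). Hence m_α(x) = x^2 + 331.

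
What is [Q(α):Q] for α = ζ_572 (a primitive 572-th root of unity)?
[Q(α):Q] = 240

The minimal polynomial of ζ_572 over Q is the 572-th cyclotomic polynomial Φ_572(x), which is irreducible over Q and has degree φ(572) = 240. Hence [Q(α):Q] = φ(572) = 240.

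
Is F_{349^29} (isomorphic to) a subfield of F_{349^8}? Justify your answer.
No: F_{349^29} is not a subfield of F_{349^8}

F_{p^m} embeds in F_{p^n} iff m | n. Here 29 ∤ 8 (since 8 = 0·29 + 8 with remainder 8 ≠ 0), so F_{349^29} is not a subfield of F_{349^8}. Equivalently: if it were, the tower law would give 29 = [F_{349^29}:F_349] dividing [F_{349^8}:F_349] = 8, contradiction.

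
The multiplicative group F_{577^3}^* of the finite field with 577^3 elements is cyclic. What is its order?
|F_{577^3}^*| = 192100032

F_{577^3} has 577^3 = 192100033 elements; its multiplicative group consists of all nonzero elements, so |F_{577^3}^*| = 192100033 - 1 = 192100032. (It is cyclic since any finite subgroup of the multiplicative group of a field is cyclic.)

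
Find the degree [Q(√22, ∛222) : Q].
[Q(√22, ∛222) : Q] = 6

Let L = Q(√22, ∛222). Since Q(√22) ⊂ L and [Q(√22):Q] = 2, the tower law gives 2 | [L:Q]. Likewise Q(∛222) ⊂ L with [Q(∛222):Q] = 3 (because 222 is not a perfect cube), so 3 | [L:Q]. As gcd(2,3) = 1, [L:Q] is divisible by 6. Conversely L is generated over Q by √22 and ∛222, so [L:Q] ≤ 2·3 = 6. Therefore [Q(√22, ∛222) : Q] = 6.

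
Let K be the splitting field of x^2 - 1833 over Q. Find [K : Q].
[K : Q] = 2

f(x) = x^2 - 1833 factors as (x - √1833)(x + √1833). The splitting field is K = Q(√1833). Since 1833 is squarefree and > 1, it is not a perfect square, so x^2 - 1833 is irreducible over Q and [Q(√1833) : Q] = 2. Hence [K : Q] = 2.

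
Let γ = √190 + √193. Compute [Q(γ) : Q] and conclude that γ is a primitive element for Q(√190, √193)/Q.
[Q(γ) : Q] = 4 (equivalently, Q(γ) = Q(√190, √193))

Obviously Q(γ) ⊆ Q(√190, √193), and [Q(√190, √193):Q] = 4 (since 190, 193 are distinct squarefree integers > 1 with 36670 not a perfect square). To show equality we compute the minimal polynomial of γ. From γ = √190 + √193: γ^2 = 190 + 2√(36670) + 193 = 383 + 2√(36670), so γ^2 - 383 = 2√(36670); squaring, (γ^2 - 383)^2 = 4·36670, i.e. γ^4 - 766γ^2 + 146689 - 146680 = 0, i.e. γ^4 - 766γ^2 + 9 = 0. So γ is a root of x^4 - 766x^2 + 9. This polynomial is irreducible over Q: it has no rational root (each ±√190 ± √193 is irrational), and any factorization into two quadratics over Q would force √(36670) ∈ Q (pairing opposite roots) or √190, √193 ∈ Q (other pairings), all impossible. Hence [Q(γ):Q] = 4 = [Q(√190, √193):Q], so Q(γ) = Q(√190, √193).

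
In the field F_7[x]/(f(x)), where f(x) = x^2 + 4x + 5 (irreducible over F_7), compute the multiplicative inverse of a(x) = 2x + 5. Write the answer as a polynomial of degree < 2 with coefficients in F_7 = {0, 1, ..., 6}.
a(x)^(-1) ≡ x + 5 (mod f(x))

Since f is irreducible over F_7, F_7[x]/(f) is a field and a(x) ≠ 0 has an inverse. Apply the extended Euclidean algorithm to f(x) and a(x) in F_7[x]: f(x) = (4x + 6)·a(x) + (3). The last nonzero remainder is the constant 3 = gcd(f, a) in F_7. Back-substituting through the division chain expresses 3 = s(x)·a(x) + t(x)·f(x) with s(x) ≡ 3x + 1 (mod f), so (3x + 1)·a(x) ≡ 3 (mod f). Multiplying by 3^(-1) ≡ 5 in F_7 gives a(x)^(-1) ≡ 5·(3x + 1) ≡ x + 5 (mod f). Check: (2x + 5)·(x + 5) = 2x^2 + x + 4 ≡ 1 (mod x^2 + 4x + 5).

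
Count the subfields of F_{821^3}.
F_{821^3} has 2 subfields

The subfields of F_{p^n} are exactly the fields F_{p^d} for d | n (each is the fixed field of the unique index-d subgroup of Gal(F_{p^n}/F_p) ≅ Z/nZ). The divisors of n = 3 are {1, 3}, giving 2 subfields: F_{821^1}, F_{821^3}.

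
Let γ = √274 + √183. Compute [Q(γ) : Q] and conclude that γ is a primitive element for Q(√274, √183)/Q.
[Q(γ) : Q] = 4 (equivalently, Q(γ) = Q(√274, √183))

Obviously Q(γ) ⊆ Q(√274, √183), and [Q(√274, √183):Q] = 4 (since 274, 183 are distinct squarefree integers > 1 with 50142 not a perfect square). To show equality we compute the minimal polynomial of γ. From γ = √274 + √183: γ^2 = 274 + 2√(50142) + 183 = 457 + 2√(50142), so γ^2 - 457 = 2√(50142); squaring, (γ^2 - 457)^2 = 4·50142, i.e. γ^4 - 914γ^2 + 208849 - 200568 = 0, i.e. γ^4 - 914γ^2 + 8281 = 0. So γ is a root of x^4 - 914x^2 + 8281. This polynomial is irreducible over Q: it has no rational root (each ±√274 ± √183 is irrational), and any factorization into two quadratics over Q would force √(50142) ∈ Q (pairing opposite roots) or √274, √183 ∈ Q (other pairings), all impossible. Hence [Q(γ):Q] = 4 = [Q(√274, √183):Q], so Q(γ) = Q(√274, √183).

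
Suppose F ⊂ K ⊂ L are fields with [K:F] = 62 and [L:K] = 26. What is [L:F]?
[L:F] = 1612

The tower law says that for any tower of field extensions F ⊂ K ⊂ L with finite degrees, [L:F] = [L:K] · [K:F]. Here this gives [L:F] = 26 · 62 = 1612.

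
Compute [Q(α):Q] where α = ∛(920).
[Q(α):Q] = 3

The minimal polynomial of α is x^3 - 920, irreducible over Q since 920 is not a perfect cube (so x^3 - 920 has no rational root). Hence [Q(α):Q] = deg(m_α) = 3.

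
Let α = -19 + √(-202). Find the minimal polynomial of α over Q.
m_α(x) = x^2 + 38x + 563

From α + 19 = √(-202), squaring gives (α + 19)^2 = -202, i.e. α^2 + 38α + 361 = -202, so α^2 + 38α + 563 = 0. The discriminant of x^2 + 38x + 563 is (38)^2 - 4·(563) = 1444 - 2252 = -808, and 4·(-202) is not a perfect square in Q since -202 is squarefree and ≠ 1. Hence x^2 + 38x + 563 is irreducible over Q and is the minimal polynomial of α.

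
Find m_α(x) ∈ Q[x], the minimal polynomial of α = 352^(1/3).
m_α(x) = x^3 - 352

α satisfies α^3 = 352, so x^3 - 352 annihilates α. By the rational root test, a rational root p/q (in lowest terms) of x^3 - 352 would satisfy p^3 = 352 q^3, forcing q = 1 and p^3 = 352; but 352 is not a perfect cube, contradiction. A monic cubic over Q with no rational root is irreducible (any nontrivial factorization would include a linear factor). Hence x^3 - 352 is the minimal polynomial of α, and in particular [Q(α):Q] = 3.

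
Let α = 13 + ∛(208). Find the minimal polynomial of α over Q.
m_α(x) = x^3 - 39x^2 + 507x - 2405

Set β = α - 13 = ∛(208), so β^3 = 208. Then (α - 13)^3 - 208 = 0, i.e. α is a root of g(x) = (x - 13)^3 - 208 = x^3 - 39x^2 + 507x - 2405. Since g(x) = h(x - 13) where h(x) = x^3 - 208, and h is irreducible over Q (because 208 is not a perfect cube, so h has no rational root, and a monic cubic with no rational root is irreducible), g is also irreducible (irreducibility is preserved under the substitution x → x - 13). Hence m_α(x) = x^3 - 39x^2 + 507x - 2405.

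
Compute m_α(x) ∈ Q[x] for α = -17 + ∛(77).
m_α(x) = x^3 + 51x^2 + 867x + 4836

Set β = α + 17 = ∛(77), so β^3 = 77. Then (α + 17)^3 - 77 = 0, i.e. α is a root of g(x) = (x + 17)^3 - 77 = x^3 + 51x^2 + 867x + 4836. Since g(x) = h(x + 17) where h(x) = x^3 - 77, and h is irreducible over Q (because 77 is not a perfect cube, so h has no rational root, and a monic cubic with no rational root is irreducible), g is also irreducible (irreducibility is preserved under the substitution x → x + 17). Hence m_α(x) = x^3 + 51x^2 + 867x + 4836.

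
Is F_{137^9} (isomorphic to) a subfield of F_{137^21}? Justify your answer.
No: F_{137^9} is not a subfield of F_{137^21}

F_{p^m} embeds in F_{p^n} iff m | n. Here 9 ∤ 21 (since 21 = 2·9 + 3 with remainder 3 ≠ 0), so F_{137^9} is not a subfield of F_{137^21}. Equivalently: if it were, the tower law would give 9 = [F_{137^9}:F_137] dividing [F_{137^21}:F_137] = 21, contradiction.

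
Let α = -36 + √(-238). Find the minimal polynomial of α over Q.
m_α(x) = x^2 + 72x + 1534

From α + 36 = √(-238), squaring gives (α + 36)^2 = -238, i.e. α^2 + 72α + 1296 = -238, so α^2 + 72α + 1534 = 0. The discriminant of x^2 + 72x + 1534 is (72)^2 - 4·(1534) = 5184 - 6136 = -952, and 4·(-238) is not a perfect square in Q since -238 is squarefree and ≠ 1. Hence x^2 + 72x + 1534 is irreducible over Q and is the minimal polynomial of α.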